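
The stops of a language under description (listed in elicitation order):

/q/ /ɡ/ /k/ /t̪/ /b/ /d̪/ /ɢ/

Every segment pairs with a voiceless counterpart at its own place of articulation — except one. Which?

/b/

Dental: /t̪/ ~ /d̪/
Velar: /k/ ~ /ɡ/
Uvular: /q/ ~ /ɢ/
Bilabial: only /b/ (voiced); no voiceless partner.
So /b/ is the unpaired segment.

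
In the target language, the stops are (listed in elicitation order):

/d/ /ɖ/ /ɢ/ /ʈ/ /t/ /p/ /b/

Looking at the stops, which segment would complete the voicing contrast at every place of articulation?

/q/

bilabial: voiceless /p/, voiced /b/.
alveolar: voiceless /t/, voiced /d/.
retroflex: voiceless /ʈ/, voiced /ɖ/.
uvular: voiceless —, voiced /ɢ/.
The uvular row has no voiceless member, so the gap is the voiceless uvular stop /q/.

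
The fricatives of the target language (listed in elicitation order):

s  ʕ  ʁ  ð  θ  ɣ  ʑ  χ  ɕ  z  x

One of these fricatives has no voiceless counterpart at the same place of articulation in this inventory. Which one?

Dental: /θ/ ~ /ð/
Alveolar: /s/ ~ /z/
Alveolo-palatal: /ɕ/ ~ /ʑ/
Velar: /x/ ~ /ɣ/
Uvular: /χ/ ~ /ʁ/
Pharyngeal: only /ʕ/ (voiced); no voiceless partner.
So /ʕ/ is the unpaired segment.

/ʕ/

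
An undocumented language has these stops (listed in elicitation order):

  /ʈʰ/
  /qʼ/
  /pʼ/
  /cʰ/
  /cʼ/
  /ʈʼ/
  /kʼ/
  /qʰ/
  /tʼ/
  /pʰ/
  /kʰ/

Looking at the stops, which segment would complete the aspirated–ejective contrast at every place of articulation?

bilabial: aspirated /pʰ/, ejective /pʼ/.
alveolar: aspirated —, ejective /tʼ/.
retroflex: aspirated /ʈʰ/, ejective /ʈʼ/.
palatal: aspirated /cʰ/, ejective /cʼ/.
velar: aspirated /kʰ/, ejective /kʼ/.
uvular: aspirated /qʰ/, ejective /qʼ/.
The alveolar row has no aspirated member, so the gap is the aspirated alveolar stop /tʰ/.

/tʰ/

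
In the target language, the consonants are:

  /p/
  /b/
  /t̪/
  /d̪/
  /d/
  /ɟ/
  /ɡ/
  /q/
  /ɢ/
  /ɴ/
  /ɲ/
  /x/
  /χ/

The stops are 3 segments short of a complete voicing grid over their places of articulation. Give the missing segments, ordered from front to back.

place of articulation  voiceless  voiced  
bilabial          p         b       
dental            t̪        d̪      
alveolar          —         d       
palatal           —         ɟ       
velar             —         ɡ       
uvular            q         ɢ       
Gaps, from front to back: alveolar lacks voiceless (/t/); palatal lacks voiceless (/c/); velar lacks voiceless (/k/).

/t/, /c/, /k/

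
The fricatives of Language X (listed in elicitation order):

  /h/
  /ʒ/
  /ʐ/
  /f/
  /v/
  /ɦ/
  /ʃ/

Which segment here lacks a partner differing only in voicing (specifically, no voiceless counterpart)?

Labiodental: /f/ ~ /v/
Postalveolar: /ʃ/ ~ /ʒ/
Glottal: /h/ ~ /ɦ/
Retroflex: only /ʐ/ (voiced); no voiceless partner.
So /ʐ/ is the unpaired segment.

/ʐ/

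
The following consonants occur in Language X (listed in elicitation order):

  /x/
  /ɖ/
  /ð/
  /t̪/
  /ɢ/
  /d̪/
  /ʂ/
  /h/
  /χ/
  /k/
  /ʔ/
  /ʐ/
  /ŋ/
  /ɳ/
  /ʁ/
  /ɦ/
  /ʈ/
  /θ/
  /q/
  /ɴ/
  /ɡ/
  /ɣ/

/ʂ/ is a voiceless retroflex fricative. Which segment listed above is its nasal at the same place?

The nasal at the same place is a retroflex nasal — in this inventory, /ɳ/.

/ɳ/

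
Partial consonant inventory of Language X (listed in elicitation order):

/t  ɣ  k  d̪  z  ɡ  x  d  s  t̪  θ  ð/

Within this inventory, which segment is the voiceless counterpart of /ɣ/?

/x/

/ɣ/ is a voiced velar fricative.
The voiceless counterpart is a voiceless velar fricative — in this inventory, /x/.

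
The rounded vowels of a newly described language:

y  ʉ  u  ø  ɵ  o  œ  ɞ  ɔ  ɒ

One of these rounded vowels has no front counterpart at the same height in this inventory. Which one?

/ɒ/

High: /y/ ~ /ʉ/ ~ /u/
High-mid: /ø/ ~ /ɵ/ ~ /o/
Low-mid: /œ/ ~ /ɞ/ ~ /ɔ/
Low: only /ɒ/ (back); no front partner.
So /ɒ/ is the unpaired segment.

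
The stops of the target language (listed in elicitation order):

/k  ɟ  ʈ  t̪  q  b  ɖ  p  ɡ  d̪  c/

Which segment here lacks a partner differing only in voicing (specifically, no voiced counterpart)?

Bilabial: /p/ ~ /b/
Dental: /t̪/ ~ /d̪/
Retroflex: /ʈ/ ~ /ɖ/
Palatal: /c/ ~ /ɟ/
Velar: /k/ ~ /ɡ/
Uvular: only /q/ (voiceless); no voiced partner.
So /q/ is the unpaired segment.

/q/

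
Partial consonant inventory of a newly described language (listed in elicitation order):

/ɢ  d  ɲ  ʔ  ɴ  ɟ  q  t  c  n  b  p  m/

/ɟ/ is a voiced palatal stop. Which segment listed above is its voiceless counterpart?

/c/

The voiceless counterpart is a voiceless palatal stop — in this inventory, /c/.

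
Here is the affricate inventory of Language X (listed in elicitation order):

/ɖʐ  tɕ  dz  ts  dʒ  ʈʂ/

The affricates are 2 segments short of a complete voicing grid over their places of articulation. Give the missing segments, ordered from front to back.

/tʃ/, /dʑ/

place of articulation  voiceless  voiced  
alveolar          ts        dz      
postalveolar      —         dʒ      
retroflex         ʈʂ        ɖʐ      
alveolo-palatal   tɕ        —       
Gaps, from front to back: postalveolar lacks voiceless (/tʃ/); alveolo-palatal lacks voiced (/dʑ/).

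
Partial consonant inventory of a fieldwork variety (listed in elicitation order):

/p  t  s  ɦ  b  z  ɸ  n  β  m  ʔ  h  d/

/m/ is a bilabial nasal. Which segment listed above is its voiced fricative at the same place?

/β/

The voiced fricative at the same place is a voiced bilabial fricative — in this inventory, /β/.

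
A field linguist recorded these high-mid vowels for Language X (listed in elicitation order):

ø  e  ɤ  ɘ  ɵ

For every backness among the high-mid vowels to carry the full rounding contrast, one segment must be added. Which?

front: unrounded /e/, rounded /ø/.
central: unrounded /ɘ/, rounded /ɵ/.
back: unrounded /ɤ/, rounded —.
The back row has no rounded member, so the gap is the back rounded vowel /o/.

/o/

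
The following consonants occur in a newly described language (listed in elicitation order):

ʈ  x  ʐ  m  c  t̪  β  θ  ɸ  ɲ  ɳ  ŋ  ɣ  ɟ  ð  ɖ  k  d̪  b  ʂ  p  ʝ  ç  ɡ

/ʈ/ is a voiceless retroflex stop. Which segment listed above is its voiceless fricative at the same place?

The voiceless fricative at the same place is a voiceless retroflex fricative — in this inventory, /ʂ/.

/ʂ/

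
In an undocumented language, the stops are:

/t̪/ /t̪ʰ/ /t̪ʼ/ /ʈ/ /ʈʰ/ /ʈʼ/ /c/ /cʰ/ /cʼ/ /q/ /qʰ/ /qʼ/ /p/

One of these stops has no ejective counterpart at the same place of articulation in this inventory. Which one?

Dental: /t̪/ ~ /t̪ʰ/ ~ /t̪ʼ/
Retroflex: /ʈ/ ~ /ʈʰ/ ~ /ʈʼ/
Palatal: /c/ ~ /cʰ/ ~ /cʼ/
Uvular: /q/ ~ /qʰ/ ~ /qʼ/
Bilabial: only /p/ (plain); no ejective partner.
So /p/ is the unpaired segment.

/p/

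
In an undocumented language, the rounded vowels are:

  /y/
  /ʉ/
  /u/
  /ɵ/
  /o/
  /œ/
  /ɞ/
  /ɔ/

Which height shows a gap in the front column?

high-mid

Front: /y/ (high), /œ/ (low-mid).
Central: /ʉ/ (high), /ɵ/ (high-mid), /ɞ/ (low-mid).
Back: /u/ (high), /o/ (high-mid), /ɔ/ (low-mid).
Every height has a front member except high-mid, where /ø/ would be expected.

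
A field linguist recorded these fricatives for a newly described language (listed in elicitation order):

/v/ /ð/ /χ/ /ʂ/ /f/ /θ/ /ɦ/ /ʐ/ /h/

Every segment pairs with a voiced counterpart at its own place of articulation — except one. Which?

/χ/

Labiodental: /f/ ~ /v/
Dental: /θ/ ~ /ð/
Retroflex: /ʂ/ ~ /ʐ/
Glottal: /h/ ~ /ɦ/
Uvular: only /χ/ (voiceless); no voiced partner.
So /χ/ is the unpaired segment.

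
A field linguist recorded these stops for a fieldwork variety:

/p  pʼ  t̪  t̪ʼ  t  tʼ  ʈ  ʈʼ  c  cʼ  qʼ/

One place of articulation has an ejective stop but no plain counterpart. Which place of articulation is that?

place of articulation  plain     ejective
bilabial          p         pʼ      
dental            t̪        t̪ʼ     
alveolar          t         tʼ      
retroflex         ʈ         ʈʼ      
palatal           c         cʼ      
uvular            —         qʼ      
Every place of articulation has a plain member except uvular, where /q/ would be expected.

uvular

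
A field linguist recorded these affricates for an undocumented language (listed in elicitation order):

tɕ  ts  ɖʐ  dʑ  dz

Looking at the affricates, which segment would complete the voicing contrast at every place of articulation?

/ʈʂ/

alveolar: voiceless /ts/, voiced /dz/.
retroflex: voiceless —, voiced /ɖʐ/.
alveolo-palatal: voiceless /tɕ/, voiced /dʑ/.
The retroflex row has no voiceless member, so the gap is the voiceless retroflex affricate /ʈʂ/.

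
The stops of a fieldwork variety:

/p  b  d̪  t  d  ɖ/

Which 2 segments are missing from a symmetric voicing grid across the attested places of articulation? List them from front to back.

Voiceless: /p/ (bilabial), /t/ (alveolar).
Voiced: /b/ (bilabial), /d̪/ (dental), /d/ (alveolar), /ɖ/ (retroflex).
Gaps, from front to back: dental lacks voiceless (/t̪/); retroflex lacks voiceless (/ʈ/).

/t̪/, /ʈ/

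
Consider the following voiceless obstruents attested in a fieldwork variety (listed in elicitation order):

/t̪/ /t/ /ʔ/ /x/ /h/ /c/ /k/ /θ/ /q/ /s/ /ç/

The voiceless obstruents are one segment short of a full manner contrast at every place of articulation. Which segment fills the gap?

place of articulation  stop      fricative
dental            t̪        θ       
alveolar          t         s       
palatal           c         ç       
velar             k         x       
uvular            q         —       
glottal           ʔ         h       
The uvular row has no fricative member, so the gap is the uvular fricative /χ/.

/χ/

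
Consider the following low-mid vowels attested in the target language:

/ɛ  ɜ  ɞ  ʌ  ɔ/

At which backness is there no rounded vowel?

front

front: unrounded /ɛ/, rounded —.
central: unrounded /ɜ/, rounded /ɞ/.
back: unrounded /ʌ/, rounded /ɔ/.
Every backness has a rounded member except front, where /œ/ would be expected.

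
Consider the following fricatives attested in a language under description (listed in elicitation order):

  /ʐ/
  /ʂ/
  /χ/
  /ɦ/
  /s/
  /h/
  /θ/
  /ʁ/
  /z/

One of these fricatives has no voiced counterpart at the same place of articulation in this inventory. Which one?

Alveolar: /s/ ~ /z/
Retroflex: /ʂ/ ~ /ʐ/
Uvular: /χ/ ~ /ʁ/
Glottal: /h/ ~ /ɦ/
Dental: only /θ/ (voiceless); no voiced partner.
So /θ/ is the unpaired segment.

/θ/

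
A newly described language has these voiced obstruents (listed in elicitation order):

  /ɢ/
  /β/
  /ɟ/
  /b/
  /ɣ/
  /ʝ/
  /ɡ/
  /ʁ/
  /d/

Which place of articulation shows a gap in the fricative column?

alveolar

place of articulation  stop      fricative
bilabial          b         β       
alveolar          d         —       
palatal           ɟ         ʝ       
velar             ɡ         ɣ       
uvular            ɢ         ʁ       
Every place of articulation has a fricative member except alveolar, where /z/ would be expected.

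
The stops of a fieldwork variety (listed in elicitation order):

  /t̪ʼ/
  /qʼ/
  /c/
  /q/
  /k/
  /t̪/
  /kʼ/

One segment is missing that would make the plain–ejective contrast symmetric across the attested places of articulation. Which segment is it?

Plain: /t̪/ (dental), /c/ (palatal), /k/ (velar), /q/ (uvular).
Ejective: /t̪ʼ/ (dental), /kʼ/ (velar), /qʼ/ (uvular).
The palatal row has no ejective member, so the gap is the ejective palatal stop /cʼ/.

/cʼ/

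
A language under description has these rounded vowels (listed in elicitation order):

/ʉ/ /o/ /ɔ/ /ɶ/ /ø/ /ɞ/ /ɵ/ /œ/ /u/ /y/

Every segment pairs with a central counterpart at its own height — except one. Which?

/ɶ/

High: /y/ ~ /ʉ/ ~ /u/
High-mid: /ø/ ~ /ɵ/ ~ /o/
Low-mid: /œ/ ~ /ɞ/ ~ /ɔ/
Low: only /ɶ/ (front); no central partner.
So /ɶ/ is the unpaired segment.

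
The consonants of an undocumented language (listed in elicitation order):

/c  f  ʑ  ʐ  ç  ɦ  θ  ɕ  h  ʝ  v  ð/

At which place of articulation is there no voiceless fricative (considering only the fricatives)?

retroflex

place of articulation  voiceless  voiced  
labiodental       f         v       
dental            θ         ð       
retroflex         —         ʐ       
alveolo-palatal   ɕ         ʑ       
palatal           ç         ʝ       
glottal           h         ɦ       
Every place of articulation has a voiceless member except retroflex, where /ʂ/ would be expected.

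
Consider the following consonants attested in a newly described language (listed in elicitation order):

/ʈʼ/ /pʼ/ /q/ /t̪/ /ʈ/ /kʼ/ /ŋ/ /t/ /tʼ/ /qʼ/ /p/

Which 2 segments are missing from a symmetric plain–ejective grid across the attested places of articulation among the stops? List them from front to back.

place of articulation  plain     ejective
bilabial          p         pʼ      
dental            t̪        —       
alveolar          t         tʼ      
retroflex         ʈ         ʈʼ      
velar             —         kʼ      
uvular            q         qʼ      
Gaps, from front to back: dental lacks ejective (/t̪ʼ/); velar lacks plain (/k/).

/t̪ʼ/, /k/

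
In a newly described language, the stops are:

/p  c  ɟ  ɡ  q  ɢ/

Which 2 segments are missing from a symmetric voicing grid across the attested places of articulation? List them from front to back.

Voiceless: /p/ (bilabial), /c/ (palatal), /q/ (uvular).
Voiced: /ɟ/ (palatal), /ɡ/ (velar), /ɢ/ (uvular).
Gaps, from front to back: bilabial lacks voiced (/b/); velar lacks voiceless (/k/).

/b/, /k/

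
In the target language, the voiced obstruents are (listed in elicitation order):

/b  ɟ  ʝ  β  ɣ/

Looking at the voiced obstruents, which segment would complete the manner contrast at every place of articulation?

place of articulation  stop      fricative
bilabial          b         β       
palatal           ɟ         ʝ       
velar             —         ɣ       
The velar row has no stop member, so the gap is the velar stop /ɡ/.

/ɡ/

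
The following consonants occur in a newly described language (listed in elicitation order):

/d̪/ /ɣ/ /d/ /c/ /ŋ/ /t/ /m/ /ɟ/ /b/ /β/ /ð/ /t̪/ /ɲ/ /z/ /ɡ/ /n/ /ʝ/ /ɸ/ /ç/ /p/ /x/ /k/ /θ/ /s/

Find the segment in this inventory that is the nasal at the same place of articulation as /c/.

/c/ is a voiceless palatal stop.
The nasal at the same place is a palatal nasal — in this inventory, /ɲ/.

/ɲ/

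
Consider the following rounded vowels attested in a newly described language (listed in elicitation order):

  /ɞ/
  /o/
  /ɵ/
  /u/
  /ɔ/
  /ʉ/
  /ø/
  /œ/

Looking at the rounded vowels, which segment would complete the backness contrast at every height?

/y/

Front: /ø/ (high-mid), /œ/ (low-mid).
Central: /ʉ/ (high), /ɵ/ (high-mid), /ɞ/ (low-mid).
Back: /u/ (high), /o/ (high-mid), /ɔ/ (low-mid).
The high row has no front member, so the gap is the high front rounded vowel /y/.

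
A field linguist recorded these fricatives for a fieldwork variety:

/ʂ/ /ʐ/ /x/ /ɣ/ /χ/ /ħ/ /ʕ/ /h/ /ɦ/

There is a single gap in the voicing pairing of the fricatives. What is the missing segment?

retroflex: voiceless /ʂ/, voiced /ʐ/.
velar: voiceless /x/, voiced /ɣ/.
uvular: voiceless /χ/, voiced —.
pharyngeal: voiceless /ħ/, voiced /ʕ/.
glottal: voiceless /h/, voiced /ɦ/.
The uvular row has no voiced member, so the gap is the voiced uvular fricative /ʁ/.

/ʁ/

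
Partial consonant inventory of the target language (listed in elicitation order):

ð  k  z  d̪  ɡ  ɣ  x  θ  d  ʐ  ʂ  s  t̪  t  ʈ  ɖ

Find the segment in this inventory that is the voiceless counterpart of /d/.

/t/

/d/ is a voiced alveolar stop.
The voiceless counterpart is a voiceless alveolar stop — in this inventory, /t/.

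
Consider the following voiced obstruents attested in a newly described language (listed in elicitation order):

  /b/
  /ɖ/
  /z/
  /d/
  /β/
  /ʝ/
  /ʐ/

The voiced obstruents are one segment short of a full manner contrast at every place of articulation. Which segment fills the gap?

/ɟ/

place of articulation  stop      fricative
bilabial          b         β       
alveolar          d         z       
retroflex         ɖ         ʐ       
palatal           —         ʝ       
The palatal row has no stop member, so the gap is the palatal stop /ɟ/.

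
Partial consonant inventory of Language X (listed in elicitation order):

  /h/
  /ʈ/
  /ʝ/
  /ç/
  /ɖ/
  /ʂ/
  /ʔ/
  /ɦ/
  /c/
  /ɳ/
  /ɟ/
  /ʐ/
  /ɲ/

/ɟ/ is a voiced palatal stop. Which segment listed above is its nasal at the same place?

The nasal at the same place is a palatal nasal — in this inventory, /ɲ/.

/ɲ/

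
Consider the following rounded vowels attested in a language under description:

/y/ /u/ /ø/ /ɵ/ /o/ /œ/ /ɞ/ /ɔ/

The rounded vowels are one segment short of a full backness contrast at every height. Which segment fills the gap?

/ʉ/

height            front     central   back    
high              y         —         u       
high-mid          ø         ɵ         o       
low-mid           œ         ɞ         ɔ       
The high row has no central member, so the gap is the high central rounded vowel /ʉ/.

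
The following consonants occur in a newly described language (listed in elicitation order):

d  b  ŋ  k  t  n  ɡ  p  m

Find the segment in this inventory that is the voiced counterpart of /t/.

/t/ is a voiceless alveolar stop.
The voiced counterpart is a voiced alveolar stop — in this inventory, /d/.

/d/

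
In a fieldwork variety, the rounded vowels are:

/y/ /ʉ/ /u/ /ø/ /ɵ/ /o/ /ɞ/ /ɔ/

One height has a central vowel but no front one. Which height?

low-mid

height            front     central   back    
high              y         ʉ         u       
high-mid          ø         ɵ         o       
low-mid           —         ɞ         ɔ       
Every height has a front member except low-mid, where /œ/ would be expected.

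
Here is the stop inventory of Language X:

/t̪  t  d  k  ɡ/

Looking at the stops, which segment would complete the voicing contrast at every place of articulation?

/d̪/

Voiceless: /t̪/ (dental), /t/ (alveolar), /k/ (velar).
Voiced: /d/ (alveolar), /ɡ/ (velar).
The dental row has no voiced member, so the gap is the voiced dental stop /d̪/.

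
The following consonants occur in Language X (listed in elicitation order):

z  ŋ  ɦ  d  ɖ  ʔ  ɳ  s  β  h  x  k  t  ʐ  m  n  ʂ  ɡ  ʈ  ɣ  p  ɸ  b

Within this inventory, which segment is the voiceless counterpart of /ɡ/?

/k/

/ɡ/ is a voiced velar stop.
The voiceless counterpart is a voiceless velar stop — in this inventory, /k/.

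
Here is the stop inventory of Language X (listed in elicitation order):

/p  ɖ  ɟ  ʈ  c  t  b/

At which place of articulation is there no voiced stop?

alveolar

place of articulation  voiceless  voiced  
bilabial          p         b       
alveolar          t         —       
retroflex         ʈ         ɖ       
palatal           c         ɟ       
Every place of articulation has a voiced member except alveolar, where /d/ would be expected.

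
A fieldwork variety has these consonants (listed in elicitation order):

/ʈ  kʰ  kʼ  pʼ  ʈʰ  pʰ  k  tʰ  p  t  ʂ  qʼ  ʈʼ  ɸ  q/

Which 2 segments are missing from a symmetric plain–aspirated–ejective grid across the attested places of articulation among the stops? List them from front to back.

/tʼ/, /qʰ/

place of articulation  plain     aspirated  ejective
bilabial          p         pʰ        pʼ      
alveolar          t         tʰ        —       
retroflex         ʈ         ʈʰ        ʈʼ      
velar             k         kʰ        kʼ      
uvular            q         —         qʼ      
Gaps, from front to back: alveolar lacks ejective (/tʼ/); uvular lacks aspirated (/qʰ/).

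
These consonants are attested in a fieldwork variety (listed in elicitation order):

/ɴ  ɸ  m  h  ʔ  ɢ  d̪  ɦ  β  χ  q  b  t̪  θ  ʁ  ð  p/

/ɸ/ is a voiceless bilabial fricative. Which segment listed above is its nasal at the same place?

/m/

The nasal at the same place is a bilabial nasal — in this inventory, /m/.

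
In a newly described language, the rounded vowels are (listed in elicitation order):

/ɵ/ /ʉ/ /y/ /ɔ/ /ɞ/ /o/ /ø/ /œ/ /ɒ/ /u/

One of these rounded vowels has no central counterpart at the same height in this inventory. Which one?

High: /y/ ~ /ʉ/ ~ /u/
High-mid: /ø/ ~ /ɵ/ ~ /o/
Low-mid: /œ/ ~ /ɞ/ ~ /ɔ/
Low: only /ɒ/ (back); no central partner.
So /ɒ/ is the unpaired segment.

/ɒ/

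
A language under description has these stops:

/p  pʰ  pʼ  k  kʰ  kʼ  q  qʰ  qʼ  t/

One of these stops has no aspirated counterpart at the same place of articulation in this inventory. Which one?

Bilabial: /p/ ~ /pʰ/ ~ /pʼ/
Velar: /k/ ~ /kʰ/ ~ /kʼ/
Uvular: /q/ ~ /qʰ/ ~ /qʼ/
Alveolar: only /t/ (plain); no aspirated partner.
So /t/ is the unpaired segment.

/t/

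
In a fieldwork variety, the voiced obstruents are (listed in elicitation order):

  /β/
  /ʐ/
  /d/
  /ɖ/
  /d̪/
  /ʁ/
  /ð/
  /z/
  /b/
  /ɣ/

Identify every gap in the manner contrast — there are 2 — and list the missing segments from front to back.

/ɡ/, /ɢ/

bilabial: stop /b/, fricative /β/.
dental: stop /d̪/, fricative /ð/.
alveolar: stop /d/, fricative /z/.
retroflex: stop /ɖ/, fricative /ʐ/.
velar: stop —, fricative /ɣ/.
uvular: stop —, fricative /ʁ/.
Gaps, from front to back: velar lacks stop (/ɡ/); uvular lacks stop (/ɢ/).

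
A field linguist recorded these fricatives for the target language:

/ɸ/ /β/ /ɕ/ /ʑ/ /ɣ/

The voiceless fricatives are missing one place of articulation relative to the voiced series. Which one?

bilabial: voiceless /ɸ/, voiced /β/.
alveolo-palatal: voiceless /ɕ/, voiced /ʑ/.
velar: voiceless —, voiced /ɣ/.
Every place of articulation has a voiceless member except velar, where /x/ would be expected.

velar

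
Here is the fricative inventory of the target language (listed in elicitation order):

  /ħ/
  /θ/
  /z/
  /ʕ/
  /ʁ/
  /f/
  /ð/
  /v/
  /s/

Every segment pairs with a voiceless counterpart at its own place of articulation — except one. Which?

/ʁ/

Labiodental: /f/ ~ /v/
Dental: /θ/ ~ /ð/
Alveolar: /s/ ~ /z/
Pharyngeal: /ħ/ ~ /ʕ/
Uvular: only /ʁ/ (voiced); no voiceless partner.
So /ʁ/ is the unpaired segment.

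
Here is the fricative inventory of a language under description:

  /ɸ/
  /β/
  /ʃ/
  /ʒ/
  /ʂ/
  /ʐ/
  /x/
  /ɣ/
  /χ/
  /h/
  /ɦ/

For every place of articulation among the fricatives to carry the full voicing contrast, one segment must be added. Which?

Voiceless: /ɸ/ (bilabial), /ʃ/ (postalveolar), /ʂ/ (retroflex), /x/ (velar), /χ/ (uvular), /h/ (glottal).
Voiced: /β/ (bilabial), /ʒ/ (postalveolar), /ʐ/ (retroflex), /ɣ/ (velar), /ɦ/ (glottal).
The uvular row has no voiced member, so the gap is the voiced uvular fricative /ʁ/.

/ʁ/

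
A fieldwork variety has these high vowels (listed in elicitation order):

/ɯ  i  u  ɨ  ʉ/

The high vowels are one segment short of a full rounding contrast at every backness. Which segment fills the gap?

/y/

backness          unrounded  rounded 
front             i         —       
central           ɨ         ʉ       
back              ɯ         u       
The front row has no rounded member, so the gap is the front rounded vowel /y/.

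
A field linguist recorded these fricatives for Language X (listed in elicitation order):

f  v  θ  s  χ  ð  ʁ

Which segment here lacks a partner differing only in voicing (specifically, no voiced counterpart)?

Labiodental: /f/ ~ /v/
Dental: /θ/ ~ /ð/
Uvular: /χ/ ~ /ʁ/
Alveolar: only /s/ (voiceless); no voiced partner.
So /s/ is the unpaired segment.

/s/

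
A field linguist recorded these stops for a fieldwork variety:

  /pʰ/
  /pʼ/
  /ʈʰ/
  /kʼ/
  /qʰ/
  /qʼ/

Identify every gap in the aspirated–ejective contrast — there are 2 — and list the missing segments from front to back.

/ʈʼ/, /kʰ/

place of articulation  aspirated  ejective
bilabial          pʰ        pʼ      
retroflex         ʈʰ        —       
velar             —         kʼ      
uvular            qʰ        qʼ      
Gaps, from front to back: retroflex lacks ejective (/ʈʼ/); velar lacks aspirated (/kʰ/).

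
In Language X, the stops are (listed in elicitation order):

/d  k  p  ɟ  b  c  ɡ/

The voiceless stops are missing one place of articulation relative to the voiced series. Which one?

place of articulation  voiceless  voiced  
bilabial          p         b       
alveolar          —         d       
palatal           c         ɟ       
velar             k         ɡ       
Every place of articulation has a voiceless member except alveolar, where /t/ would be expected.

alveolar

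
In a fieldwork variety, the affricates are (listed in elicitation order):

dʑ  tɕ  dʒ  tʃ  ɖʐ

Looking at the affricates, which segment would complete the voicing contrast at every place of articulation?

/ʈʂ/

postalveolar: voiceless /tʃ/, voiced /dʒ/.
retroflex: voiceless —, voiced /ɖʐ/.
alveolo-palatal: voiceless /tɕ/, voiced /dʑ/.
The retroflex row has no voiceless member, so the gap is the voiceless retroflex affricate /ʈʂ/.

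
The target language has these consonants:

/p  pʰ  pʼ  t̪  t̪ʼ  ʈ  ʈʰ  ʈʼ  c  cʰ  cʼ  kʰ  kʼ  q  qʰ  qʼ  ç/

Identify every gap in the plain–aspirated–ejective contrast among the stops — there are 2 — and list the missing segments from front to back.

/t̪ʰ/, /k/

place of articulation  plain     aspirated  ejective
bilabial          p         pʰ        pʼ      
dental            t̪        —         t̪ʼ     
retroflex         ʈ         ʈʰ        ʈʼ      
palatal           c         cʰ        cʼ      
velar             —         kʰ        kʼ      
uvular            q         qʰ        qʼ      
Gaps, from front to back: dental lacks aspirated (/t̪ʰ/); velar lacks plain (/k/).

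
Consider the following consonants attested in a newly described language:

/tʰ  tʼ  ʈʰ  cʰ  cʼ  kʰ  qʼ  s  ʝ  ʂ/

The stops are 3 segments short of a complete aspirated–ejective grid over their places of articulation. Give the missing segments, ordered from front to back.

Aspirated: /tʰ/ (alveolar), /ʈʰ/ (retroflex), /cʰ/ (palatal), /kʰ/ (velar).
Ejective: /tʼ/ (alveolar), /cʼ/ (palatal), /qʼ/ (uvular).
Gaps, from front to back: retroflex lacks ejective (/ʈʼ/); velar lacks ejective (/kʼ/); uvular lacks aspirated (/qʰ/).

/ʈʼ/, /kʼ/, /qʰ/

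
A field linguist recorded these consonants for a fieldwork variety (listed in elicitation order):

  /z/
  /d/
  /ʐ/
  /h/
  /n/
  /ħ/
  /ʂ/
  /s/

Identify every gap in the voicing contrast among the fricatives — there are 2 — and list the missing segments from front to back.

alveolar: voiceless /s/, voiced /z/.
retroflex: voiceless /ʂ/, voiced /ʐ/.
pharyngeal: voiceless /ħ/, voiced —.
glottal: voiceless /h/, voiced —.
Gaps, from front to back: pharyngeal lacks voiced (/ʕ/); glottal lacks voiced (/ɦ/).

/ʕ/, /ɦ/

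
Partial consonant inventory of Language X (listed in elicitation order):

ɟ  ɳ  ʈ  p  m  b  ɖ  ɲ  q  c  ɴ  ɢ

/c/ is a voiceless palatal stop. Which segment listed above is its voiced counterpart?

/ɟ/

The voiced counterpart is a voiced palatal stop — in this inventory, /ɟ/.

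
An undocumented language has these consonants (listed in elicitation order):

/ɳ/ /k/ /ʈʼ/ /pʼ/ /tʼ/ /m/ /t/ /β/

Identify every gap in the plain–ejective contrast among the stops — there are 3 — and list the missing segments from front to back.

bilabial: plain —, ejective /pʼ/.
alveolar: plain /t/, ejective /tʼ/.
retroflex: plain —, ejective /ʈʼ/.
velar: plain /k/, ejective —.
Gaps, from front to back: bilabial lacks plain (/p/); retroflex lacks plain (/ʈ/); velar lacks ejective (/kʼ/).

/p/, /ʈ/, /kʼ/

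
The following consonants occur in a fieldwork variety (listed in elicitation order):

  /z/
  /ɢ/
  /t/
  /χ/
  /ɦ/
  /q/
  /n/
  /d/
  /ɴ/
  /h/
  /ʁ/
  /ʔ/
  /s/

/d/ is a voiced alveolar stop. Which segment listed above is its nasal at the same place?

/n/

The nasal at the same place is an alveolar nasal — in this inventory, /n/.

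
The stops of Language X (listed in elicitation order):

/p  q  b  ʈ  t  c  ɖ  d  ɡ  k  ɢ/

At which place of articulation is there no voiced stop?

place of articulation  voiceless  voiced  
bilabial          p         b       
alveolar          t         d       
retroflex         ʈ         ɖ       
palatal           c         —       
velar             k         ɡ       
uvular            q         ɢ       
Every place of articulation has a voiced member except palatal, where /ɟ/ would be expected.

palatal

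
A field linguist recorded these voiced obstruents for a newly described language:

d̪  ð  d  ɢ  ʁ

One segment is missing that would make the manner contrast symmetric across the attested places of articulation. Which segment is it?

/z/

dental: stop /d̪/, fricative /ð/.
alveolar: stop /d/, fricative —.
uvular: stop /ɢ/, fricative /ʁ/.
The alveolar row has no fricative member, so the gap is the alveolar fricative /z/.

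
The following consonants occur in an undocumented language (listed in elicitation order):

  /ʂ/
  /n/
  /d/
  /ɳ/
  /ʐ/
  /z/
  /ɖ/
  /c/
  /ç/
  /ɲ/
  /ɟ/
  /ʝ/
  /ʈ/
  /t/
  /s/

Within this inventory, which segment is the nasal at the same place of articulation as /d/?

/d/ is a voiced alveolar stop.
The nasal at the same place is an alveolar nasal — in this inventory, /n/.

/n/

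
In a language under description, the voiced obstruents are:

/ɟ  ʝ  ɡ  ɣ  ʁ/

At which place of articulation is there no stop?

uvular

place of articulation  stop      fricative
palatal           ɟ         ʝ       
velar             ɡ         ɣ       
uvular            —         ʁ       
Every place of articulation has a stop member except uvular, where /ɢ/ would be expected.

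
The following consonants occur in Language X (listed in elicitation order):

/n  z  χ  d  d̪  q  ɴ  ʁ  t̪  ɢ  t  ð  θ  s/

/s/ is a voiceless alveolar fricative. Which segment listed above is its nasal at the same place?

/n/

The nasal at the same place is an alveolar nasal — in this inventory, /n/.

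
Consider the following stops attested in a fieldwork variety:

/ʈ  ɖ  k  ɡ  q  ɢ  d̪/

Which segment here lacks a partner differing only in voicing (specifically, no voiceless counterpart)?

/d̪/

Retroflex: /ʈ/ ~ /ɖ/
Velar: /k/ ~ /ɡ/
Uvular: /q/ ~ /ɢ/
Dental: only /d̪/ (voiced); no voiceless partner.
So /d̪/ is the unpaired segment.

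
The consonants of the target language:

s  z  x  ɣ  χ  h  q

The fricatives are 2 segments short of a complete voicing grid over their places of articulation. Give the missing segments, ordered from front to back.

place of articulation  voiceless  voiced  
alveolar          s         z       
velar             x         ɣ       
uvular            χ         —       
glottal           h         —       
Gaps, from front to back: uvular lacks voiced (/ʁ/); glottal lacks voiced (/ɦ/).

/ʁ/, /ɦ/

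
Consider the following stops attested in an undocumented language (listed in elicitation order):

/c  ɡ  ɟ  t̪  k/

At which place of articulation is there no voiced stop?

dental: voiceless /t̪/, voiced —.
palatal: voiceless /c/, voiced /ɟ/.
velar: voiceless /k/, voiced /ɡ/.
Every place of articulation has a voiced member except dental, where /d̪/ would be expected.

dental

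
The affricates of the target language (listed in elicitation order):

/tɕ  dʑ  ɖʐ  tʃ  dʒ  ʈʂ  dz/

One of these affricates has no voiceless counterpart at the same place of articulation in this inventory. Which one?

Postalveolar: /tʃ/ ~ /dʒ/
Retroflex: /ʈʂ/ ~ /ɖʐ/
Alveolo-palatal: /tɕ/ ~ /dʑ/
Alveolar: only /dz/ (voiced); no voiceless partner.
So /dz/ is the unpaired segment.

/dz/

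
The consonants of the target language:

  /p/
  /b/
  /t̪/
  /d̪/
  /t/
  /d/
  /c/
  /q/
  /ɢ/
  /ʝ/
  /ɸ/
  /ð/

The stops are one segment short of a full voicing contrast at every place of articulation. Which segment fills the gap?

Voiceless: /p/ (bilabial), /t̪/ (dental), /t/ (alveolar), /c/ (palatal), /q/ (uvular).
Voiced: /b/ (bilabial), /d̪/ (dental), /d/ (alveolar), /ɢ/ (uvular).
The palatal row has no voiced member, so the gap is the voiced palatal stop /ɟ/.

/ɟ/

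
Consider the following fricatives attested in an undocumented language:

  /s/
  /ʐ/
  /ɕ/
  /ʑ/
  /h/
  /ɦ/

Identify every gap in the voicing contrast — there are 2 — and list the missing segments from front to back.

/z/, /ʂ/

place of articulation  voiceless  voiced  
alveolar          s         —       
retroflex         —         ʐ       
alveolo-palatal   ɕ         ʑ       
glottal           h         ɦ       
Gaps, from front to back: alveolar lacks voiced (/z/); retroflex lacks voiceless (/ʂ/).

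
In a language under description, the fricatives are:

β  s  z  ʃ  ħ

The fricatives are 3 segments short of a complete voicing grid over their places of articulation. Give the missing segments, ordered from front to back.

bilabial: voiceless —, voiced /β/.
alveolar: voiceless /s/, voiced /z/.
postalveolar: voiceless /ʃ/, voiced —.
pharyngeal: voiceless /ħ/, voiced —.
Gaps, from front to back: bilabial lacks voiceless (/ɸ/); postalveolar lacks voiced (/ʒ/); pharyngeal lacks voiced (/ʕ/).

/ɸ/, /ʒ/, /ʕ/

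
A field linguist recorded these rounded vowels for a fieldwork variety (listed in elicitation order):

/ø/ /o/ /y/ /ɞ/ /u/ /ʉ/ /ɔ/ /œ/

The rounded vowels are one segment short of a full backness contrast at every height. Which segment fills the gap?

/ɵ/

height            front     central   back    
high              y         ʉ         u       
high-mid          ø         —         o       
low-mid           œ         ɞ         ɔ       
The high-mid row has no central member, so the gap is the high-mid central rounded vowel /ɵ/.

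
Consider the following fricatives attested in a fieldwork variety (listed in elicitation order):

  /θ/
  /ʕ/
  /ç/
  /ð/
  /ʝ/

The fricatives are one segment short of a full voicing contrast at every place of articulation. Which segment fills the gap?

dental: voiceless /θ/, voiced /ð/.
palatal: voiceless /ç/, voiced /ʝ/.
pharyngeal: voiceless —, voiced /ʕ/.
The pharyngeal row has no voiceless member, so the gap is the voiceless pharyngeal fricative /ħ/.

/ħ/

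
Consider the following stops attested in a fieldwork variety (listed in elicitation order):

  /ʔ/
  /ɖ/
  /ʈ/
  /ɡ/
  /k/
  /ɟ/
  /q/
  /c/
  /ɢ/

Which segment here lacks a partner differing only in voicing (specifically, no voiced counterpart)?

Retroflex: /ʈ/ ~ /ɖ/
Palatal: /c/ ~ /ɟ/
Velar: /k/ ~ /ɡ/
Uvular: /q/ ~ /ɢ/
Glottal: only /ʔ/ (voiceless); no voiced partner.
So /ʔ/ is the unpaired segment.

/ʔ/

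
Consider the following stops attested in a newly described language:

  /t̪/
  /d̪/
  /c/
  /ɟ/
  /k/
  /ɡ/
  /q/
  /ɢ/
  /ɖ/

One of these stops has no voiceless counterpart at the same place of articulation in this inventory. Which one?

Dental: /t̪/ ~ /d̪/
Palatal: /c/ ~ /ɟ/
Velar: /k/ ~ /ɡ/
Uvular: /q/ ~ /ɢ/
Retroflex: only /ɖ/ (voiced); no voiceless partner.
So /ɖ/ is the unpaired segment.

/ɖ/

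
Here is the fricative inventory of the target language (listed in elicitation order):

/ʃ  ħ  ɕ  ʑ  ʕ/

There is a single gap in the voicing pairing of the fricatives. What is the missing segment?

place of articulation  voiceless  voiced  
postalveolar      ʃ         —       
alveolo-palatal   ɕ         ʑ       
pharyngeal        ħ         ʕ       
The postalveolar row has no voiced member, so the gap is the voiced postalveolar fricative /ʒ/.

/ʒ/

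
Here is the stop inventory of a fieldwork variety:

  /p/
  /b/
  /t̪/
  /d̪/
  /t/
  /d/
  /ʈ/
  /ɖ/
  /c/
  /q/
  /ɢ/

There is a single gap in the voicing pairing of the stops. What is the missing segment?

/ɟ/

place of articulation  voiceless  voiced  
bilabial          p         b       
dental            t̪        d̪      
alveolar          t         d       
retroflex         ʈ         ɖ       
palatal           c         —       
uvular            q         ɢ       
The palatal row has no voiced member, so the gap is the voiced palatal stop /ɟ/.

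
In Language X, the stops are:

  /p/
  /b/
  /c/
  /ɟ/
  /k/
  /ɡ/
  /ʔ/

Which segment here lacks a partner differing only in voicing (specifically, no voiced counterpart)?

Bilabial: /p/ ~ /b/
Palatal: /c/ ~ /ɟ/
Velar: /k/ ~ /ɡ/
Glottal: only /ʔ/ (voiceless); no voiced partner.
So /ʔ/ is the unpaired segment.

/ʔ/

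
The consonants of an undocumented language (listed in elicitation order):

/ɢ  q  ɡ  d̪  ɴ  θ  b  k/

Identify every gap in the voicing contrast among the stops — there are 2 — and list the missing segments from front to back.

Voiceless: /k/ (velar), /q/ (uvular).
Voiced: /b/ (bilabial), /d̪/ (dental), /ɡ/ (velar), /ɢ/ (uvular).
Gaps, from front to back: bilabial lacks voiceless (/p/); dental lacks voiceless (/t̪/).

/p/, /t̪/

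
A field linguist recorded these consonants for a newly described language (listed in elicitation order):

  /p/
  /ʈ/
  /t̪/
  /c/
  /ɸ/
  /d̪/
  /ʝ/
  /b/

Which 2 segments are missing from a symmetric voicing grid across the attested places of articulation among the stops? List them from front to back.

/ɖ/, /ɟ/

bilabial: voiceless /p/, voiced /b/.
dental: voiceless /t̪/, voiced /d̪/.
retroflex: voiceless /ʈ/, voiced —.
palatal: voiceless /c/, voiced —.
Gaps, from front to back: retroflex lacks voiced (/ɖ/); palatal lacks voiced (/ɟ/).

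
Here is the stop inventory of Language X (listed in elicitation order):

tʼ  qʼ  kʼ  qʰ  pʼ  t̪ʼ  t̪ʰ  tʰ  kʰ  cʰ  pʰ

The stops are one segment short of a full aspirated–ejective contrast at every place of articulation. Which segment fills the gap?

place of articulation  aspirated  ejective
bilabial          pʰ        pʼ      
dental            t̪ʰ       t̪ʼ     
alveolar          tʰ        tʼ      
palatal           cʰ        —       
velar             kʰ        kʼ      
uvular            qʰ        qʼ      
The palatal row has no ejective member, so the gap is the ejective palatal stop /cʼ/.

/cʼ/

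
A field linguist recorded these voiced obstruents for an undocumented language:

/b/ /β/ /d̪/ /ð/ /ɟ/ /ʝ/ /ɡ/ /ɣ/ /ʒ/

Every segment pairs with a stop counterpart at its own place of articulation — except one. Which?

Bilabial: /b/ ~ /β/
Dental: /d̪/ ~ /ð/
Palatal: /ɟ/ ~ /ʝ/
Velar: /ɡ/ ~ /ɣ/
Postalveolar: only /ʒ/ (fricative); no stop partner.
So /ʒ/ is the unpaired segment.

/ʒ/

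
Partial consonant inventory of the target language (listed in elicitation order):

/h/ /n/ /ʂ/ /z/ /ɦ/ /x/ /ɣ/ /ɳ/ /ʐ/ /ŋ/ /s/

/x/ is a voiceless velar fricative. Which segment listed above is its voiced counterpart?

/ɣ/

The voiced counterpart is a voiced velar fricative — in this inventory, /ɣ/.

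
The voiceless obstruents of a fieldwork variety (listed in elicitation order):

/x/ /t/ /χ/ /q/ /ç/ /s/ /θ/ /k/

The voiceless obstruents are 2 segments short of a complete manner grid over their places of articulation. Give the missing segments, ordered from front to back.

/t̪/, /c/

dental: stop —, fricative /θ/.
alveolar: stop /t/, fricative /s/.
palatal: stop —, fricative /ç/.
velar: stop /k/, fricative /x/.
uvular: stop /q/, fricative /χ/.
Gaps, from front to back: dental lacks stop (/t̪/); palatal lacks stop (/c/).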